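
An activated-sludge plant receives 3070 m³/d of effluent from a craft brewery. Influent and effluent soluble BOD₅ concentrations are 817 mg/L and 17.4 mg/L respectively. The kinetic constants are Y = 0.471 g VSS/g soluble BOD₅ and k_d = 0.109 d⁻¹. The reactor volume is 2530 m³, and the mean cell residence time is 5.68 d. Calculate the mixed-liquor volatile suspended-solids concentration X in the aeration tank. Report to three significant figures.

From V·X·(1 + k_d·θ_c) = Y·Q·(S₀ − S)·θ_c: X = 0.471 × 3070 × (817 − 17.4) × 5.68 / [2530 × (1 + 0.109 × 5.68)] = 1603 mg/L.

X ≈ 1600 mg/L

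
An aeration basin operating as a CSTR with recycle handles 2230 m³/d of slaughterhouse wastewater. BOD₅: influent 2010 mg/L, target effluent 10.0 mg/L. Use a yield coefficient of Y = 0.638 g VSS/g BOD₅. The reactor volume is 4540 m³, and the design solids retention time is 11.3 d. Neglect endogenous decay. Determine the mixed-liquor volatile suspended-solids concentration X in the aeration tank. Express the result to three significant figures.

X ≈ 7080 mg/L

From V·X = Y·Q·(S₀ − S)·θ_c (decay neglected): X = 0.638 × 2230 × (2010 − 10.0) × 11.3 / 4540 = 7082 mg/L.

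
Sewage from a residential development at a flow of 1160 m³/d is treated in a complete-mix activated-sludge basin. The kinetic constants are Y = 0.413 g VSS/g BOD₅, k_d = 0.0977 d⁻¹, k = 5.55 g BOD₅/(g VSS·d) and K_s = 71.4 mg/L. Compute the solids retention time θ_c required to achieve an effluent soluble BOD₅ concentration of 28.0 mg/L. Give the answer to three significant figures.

Specific growth rate at S = 28.0 mg/L: μ = YkS/(K_s+S) = 0.413·5.55·28.0/(71.4+28.0) = 0.6457 d⁻¹.
1/θ_c = 0.6457 − 0.0977 = 0.5480 d⁻¹, so θ_c = 1.825 d.

θ_c ≈ 1.82 d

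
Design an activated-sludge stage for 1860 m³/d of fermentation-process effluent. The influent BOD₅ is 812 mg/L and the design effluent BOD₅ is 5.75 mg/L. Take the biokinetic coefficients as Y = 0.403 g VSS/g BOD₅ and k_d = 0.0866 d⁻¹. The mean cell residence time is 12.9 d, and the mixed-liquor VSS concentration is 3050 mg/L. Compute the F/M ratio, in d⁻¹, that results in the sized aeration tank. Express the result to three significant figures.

F/M ≈ 0.410 d⁻¹

Steady-state biomass mass balance: V·X·(1 + k_d·θ_c) = Y·Q·(S₀ − S)·θ_c, so V = 0.403 × 1860 × (812 − 5.75) × 12.9 / [3050 × (1 + 0.0866 × 12.9)] = 7.8×10^6 / 6457 = 1207 m³.
F/M = Q·S₀ / (V·X) = 1860 × 812 / (1207 × 3050) = 0.4101 g BOD₅·(g VSS·d)⁻¹.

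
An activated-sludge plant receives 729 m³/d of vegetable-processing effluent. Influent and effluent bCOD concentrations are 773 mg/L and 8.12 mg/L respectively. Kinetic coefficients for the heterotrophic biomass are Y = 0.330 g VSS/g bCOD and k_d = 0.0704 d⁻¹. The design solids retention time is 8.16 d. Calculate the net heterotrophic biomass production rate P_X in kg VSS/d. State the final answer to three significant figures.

P_X ≈ 117 kg VSS/d

Y_obs = Y / (1 + k_d θ_c) = 0.330 / (1 + 0.0704 × 8.16) = 0.330 / 1.574 = 0.2096.
Mass of bCOD removed per day: Q(S₀ − S) = 729 × 764.9 g/m³ = 557.6 kg/d.
Biomass produced: P_X = Y_obs·Q·ΔS = 0.2096 × 557.6 ≈ 116.9 kg VSS/d.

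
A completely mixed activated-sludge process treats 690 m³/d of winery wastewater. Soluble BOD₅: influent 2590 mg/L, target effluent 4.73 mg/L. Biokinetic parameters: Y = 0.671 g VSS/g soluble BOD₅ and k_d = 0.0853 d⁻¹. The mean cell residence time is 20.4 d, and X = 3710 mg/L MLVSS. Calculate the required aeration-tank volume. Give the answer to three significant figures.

From the SRT design equation V = Y Q (S₀−S) θ_c / [X (1 + k_d θ_c)] = 0.671 × 690 × (2590 − 4.73) × 20.4 / [3710 × (1 + 0.0853 × 20.4)] = 2.44×10^7 / 10166 = 2402 m³.

V ≈ 2400 m³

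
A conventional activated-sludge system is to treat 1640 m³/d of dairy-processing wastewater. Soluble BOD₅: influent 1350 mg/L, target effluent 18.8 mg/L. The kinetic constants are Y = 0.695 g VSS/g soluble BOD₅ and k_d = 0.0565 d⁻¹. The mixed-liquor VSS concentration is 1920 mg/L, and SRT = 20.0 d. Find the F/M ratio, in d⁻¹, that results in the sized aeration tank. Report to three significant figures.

Steady-state biomass mass balance: V·X·(1 + k_d·θ_c) = Y·Q·(S₀ − S)·θ_c, so V = 0.695 × 1640 × (1350 − 18.8) × 20.0 / [1920 × (1 + 0.0565 × 20.0)] = 3.03×10^7 / 4090 = 7420 m³.
Food-to-microorganism ratio F/M = Q S₀ / (V X) = 1640 × 1350 / (7420 × 1920) = 0.1554 d⁻¹.

F/M ≈ 0.155 d⁻¹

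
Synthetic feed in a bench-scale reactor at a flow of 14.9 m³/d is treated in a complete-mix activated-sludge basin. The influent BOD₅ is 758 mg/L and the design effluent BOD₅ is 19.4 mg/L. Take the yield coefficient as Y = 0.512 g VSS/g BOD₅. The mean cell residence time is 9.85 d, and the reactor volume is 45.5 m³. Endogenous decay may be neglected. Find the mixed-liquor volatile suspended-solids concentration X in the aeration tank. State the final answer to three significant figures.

From V·X = Y·Q·(S₀ − S)·θ_c (decay neglected): X = 0.512 × 14.9 × (758 − 19.4) × 9.85 / 45.5 = 1220 mg/L.

X ≈ 1220 mg/L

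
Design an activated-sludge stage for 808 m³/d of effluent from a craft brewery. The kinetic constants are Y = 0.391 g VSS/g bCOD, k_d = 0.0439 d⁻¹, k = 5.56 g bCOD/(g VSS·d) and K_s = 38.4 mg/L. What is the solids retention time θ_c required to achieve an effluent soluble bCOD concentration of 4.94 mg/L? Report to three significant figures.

θ_c ≈ 4.90 d

From 1/θ_c = Y·k·S/(K_s + S) − k_d: Y·k·S/(K_s+S) = 0.391 × 5.56 × 4.94 / (38.4 + 4.94) = 0.2478 d⁻¹.
1/θ_c = 0.2478 − 0.0439 = 0.2039 d⁻¹, so θ_c = 4.905 d.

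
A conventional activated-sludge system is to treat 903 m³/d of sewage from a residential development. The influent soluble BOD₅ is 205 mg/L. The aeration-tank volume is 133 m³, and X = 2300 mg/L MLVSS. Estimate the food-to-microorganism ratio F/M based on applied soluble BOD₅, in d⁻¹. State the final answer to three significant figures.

F/M ≈ 0.605 d⁻¹

F/M = Q·S₀ / (V·X) = 903 × 205 / (133.0 × 2300) = 0.6051 g soluble BOD₅·(g VSS·d)⁻¹.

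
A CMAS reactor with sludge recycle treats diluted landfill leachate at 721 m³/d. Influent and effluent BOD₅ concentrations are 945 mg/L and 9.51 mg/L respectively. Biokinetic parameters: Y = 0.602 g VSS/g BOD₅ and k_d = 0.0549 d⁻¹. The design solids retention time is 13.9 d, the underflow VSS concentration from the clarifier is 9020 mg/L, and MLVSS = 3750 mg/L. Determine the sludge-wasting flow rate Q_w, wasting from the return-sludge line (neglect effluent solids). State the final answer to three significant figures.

Q_w ≈ 25.5 m³/d

Rearranging the biomass balance for a CMAS with decay, V = Y·Q·ΔS·θ_c / [X·(1+k_d θ_c)] = 0.602 × 721 × (945 − 9.51) × 13.9 / [3750 × (1 + 0.0549 × 13.9)] = 5.64×10^6 / 6612 = 853.6 m³.
Q_w = (V·X)/(θ_c X_r) = 853.6 × 3750 / (13.9 × 9020) = 25.53 m³/d.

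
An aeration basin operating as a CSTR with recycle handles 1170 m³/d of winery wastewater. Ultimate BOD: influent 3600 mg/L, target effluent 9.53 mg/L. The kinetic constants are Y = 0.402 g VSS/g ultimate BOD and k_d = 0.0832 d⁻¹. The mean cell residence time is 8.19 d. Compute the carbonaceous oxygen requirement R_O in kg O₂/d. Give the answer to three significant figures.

Correct the yield for decay: Y_obs = Y/(1 + k_d θ_c) = 0.402 / (1 + 0.0832 × 8.19) = 0.402 / 1.681 = 0.2391.
ΔS = 3600 − 9.53 = 3590 mg/L, so the substrate removal rate is 1170 × 3590/1000 = 4201 kg ultimate BOD/d.
Net sludge production P_X = 0.2391 × 4201 = 1004 kg VSS/d.
R_O = Q·ΔS − 1.42 P_X = 4201 − 1426 = 2775 kg O₂/d.

R_O ≈ 2770 kg O₂/d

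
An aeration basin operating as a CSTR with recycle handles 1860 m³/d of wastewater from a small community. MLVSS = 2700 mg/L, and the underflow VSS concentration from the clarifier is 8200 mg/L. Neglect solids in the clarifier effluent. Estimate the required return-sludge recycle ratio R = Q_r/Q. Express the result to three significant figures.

R ≈ 0.491

R = Q_r/Q = X/(X_r − X) = 2700 / (8200 − 2700) = 0.4909.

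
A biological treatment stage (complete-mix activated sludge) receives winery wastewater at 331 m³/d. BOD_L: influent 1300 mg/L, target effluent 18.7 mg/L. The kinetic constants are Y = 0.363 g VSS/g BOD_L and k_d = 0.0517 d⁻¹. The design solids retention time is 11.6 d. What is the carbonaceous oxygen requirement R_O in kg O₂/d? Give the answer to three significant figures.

Correct the yield for decay: Y_obs = Y/(1 + k_d θ_c) = 0.363 / (1 + 0.0517 × 11.6) = 0.363 / 1.600 = 0.2269.
Mass of BOD_L removed per day: Q(S₀ − S) = 331 × 1281 g/m³ = 424.1 kg/d.
P_X = Y_obs·Q·(S₀ − S) = 0.2269 × 424.1 = 96.24 kg VSS/d.
R_O = Q·ΔS − 1.42 P_X = 424.1 − 136.7 = 287.5 kg O₂/d.

R_O ≈ 287 kg O₂/d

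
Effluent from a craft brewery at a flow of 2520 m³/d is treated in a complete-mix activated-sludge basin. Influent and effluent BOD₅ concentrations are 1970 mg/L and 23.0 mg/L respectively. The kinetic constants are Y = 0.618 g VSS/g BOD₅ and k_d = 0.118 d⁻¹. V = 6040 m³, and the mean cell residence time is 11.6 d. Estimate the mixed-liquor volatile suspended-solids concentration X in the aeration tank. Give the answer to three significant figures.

X ≈ 2460 mg/L

X = Y·Q·ΔS·θ_c / [V·(1 + k_d θ_c)] = 0.618 × 2520 × (1970 − 23.0) × 11.6 / [6040 × (1 + 0.118 × 11.6)] = 2458 mg/L.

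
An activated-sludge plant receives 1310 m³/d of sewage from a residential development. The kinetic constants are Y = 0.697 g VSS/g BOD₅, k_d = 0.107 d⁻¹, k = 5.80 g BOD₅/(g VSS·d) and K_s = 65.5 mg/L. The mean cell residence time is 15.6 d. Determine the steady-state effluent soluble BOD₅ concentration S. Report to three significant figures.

Effluent substrate depends only on kinetics and SRT: S = K_s(1 + k_d θ_c) / [θ_c(Yk − k_d) − 1] = 65.5 × (1 + 0.107 × 15.6) / [15.6 × (0.697 × 5.80 − 0.107) − 1] = 174.8 / 60.40 = 2.895 mg/L.

S ≈ 2.89 mg/L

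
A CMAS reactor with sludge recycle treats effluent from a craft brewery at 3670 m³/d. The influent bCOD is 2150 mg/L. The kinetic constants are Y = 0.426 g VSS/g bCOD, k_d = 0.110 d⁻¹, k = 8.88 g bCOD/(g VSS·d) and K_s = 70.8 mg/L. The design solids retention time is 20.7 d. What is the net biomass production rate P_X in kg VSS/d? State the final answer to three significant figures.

P_X ≈ 1020 kg VSS/d

For a completely mixed reactor with recycle the Lawrence–McCarty relation gives S = K_s·(1 + k_d·θ_c) / [θ_c·(Y·k − k_d) − 1] = 70.8 × (1 + 0.110 × 20.7) / [20.7 × (0.426 × 8.88 − 0.110) − 1] = 232.0 / 75.03 = 3.092 mg/L.
Y_obs = Y / (1 + k_d θ_c) = 0.426 / (1 + 0.110 × 20.7) = 0.426 / 3.277 = 0.1300.
Q·(S₀ − S) = 3670 × (2150 − 3.09) × 10⁻³ = 7879 kg/d removed.
P_X = Y_obs · Q(S₀ − S) = 0.1300 × 7879 = 1024 kg VSS/d.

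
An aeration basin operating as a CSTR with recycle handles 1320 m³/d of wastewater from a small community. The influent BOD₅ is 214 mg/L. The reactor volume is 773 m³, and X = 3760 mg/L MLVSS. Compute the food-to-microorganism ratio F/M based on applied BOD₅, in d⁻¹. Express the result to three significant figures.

Food-to-microorganism ratio F/M = Q S₀ / (V X) = 1320 × 214 / (773.0 × 3760) = 0.09719 d⁻¹.

F/M ≈ 0.0972 d⁻¹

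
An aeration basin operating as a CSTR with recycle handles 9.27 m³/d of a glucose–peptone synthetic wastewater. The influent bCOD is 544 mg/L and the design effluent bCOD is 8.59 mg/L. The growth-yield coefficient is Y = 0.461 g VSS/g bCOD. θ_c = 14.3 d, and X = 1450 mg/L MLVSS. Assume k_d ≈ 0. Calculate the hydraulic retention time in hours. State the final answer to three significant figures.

Biomass mass balance (decay neglected): V·X = Y·Q·(S₀ − S)·θ_c, so V = 0.461 × 9.27 × (544 − 8.59) × 14.3 / 1450 = 22.56 m³.
HRT = V/Q = 22.56 m³ / 9.27 m³·d⁻¹ = 2.434 d × 24 = 58.42 h.

τ ≈ 58.4 h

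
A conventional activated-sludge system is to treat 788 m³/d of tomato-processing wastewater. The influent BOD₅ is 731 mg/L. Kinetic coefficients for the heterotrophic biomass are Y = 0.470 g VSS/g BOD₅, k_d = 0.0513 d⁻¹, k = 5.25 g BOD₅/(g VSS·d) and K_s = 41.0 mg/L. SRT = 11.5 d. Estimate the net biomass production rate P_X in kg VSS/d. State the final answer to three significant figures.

From the Monod/SRT balance for a CMAS, S = K_s·(1+k_d θ_c)/[θ_c·(Y k − k_d) − 1] = 41.0 × (1 + 0.0513 × 11.5) / [11.5 × (0.470 × 5.25 − 0.0513) − 1] = 65.19 / 26.79 = 2.434 mg/L.
The observed yield is Y_obs = Y/(1 + k_d·θ_c) = 0.470 / (1 + 0.0513 × 11.5) = 0.470 / 1.590 = 0.2956 g VSS per g BOD₅ removed.
ΔS = 731 − 2.43 = 728.6 mg/L, so the substrate removal rate is 788 × 728.6/1000 = 574.1 kg BOD₅/d.
Biomass produced: P_X = Y_obs·Q·ΔS = 0.2956 × 574.1 ≈ 169.7 kg VSS/d.

P_X ≈ 170 kg VSS/d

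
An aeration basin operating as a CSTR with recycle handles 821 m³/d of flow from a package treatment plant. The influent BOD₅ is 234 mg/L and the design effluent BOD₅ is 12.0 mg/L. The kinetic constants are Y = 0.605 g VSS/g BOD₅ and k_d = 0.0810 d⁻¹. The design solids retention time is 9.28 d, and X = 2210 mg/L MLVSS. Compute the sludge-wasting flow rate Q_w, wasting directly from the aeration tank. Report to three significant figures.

From the SRT design equation V = Y Q (S₀−S) θ_c / [X (1 + k_d θ_c)] = 0.605 × 821 × (234 − 12.0) × 9.28 / [2210 × (1 + 0.0810 × 9.28)] = 1.02×10^6 / 3871 = 264.3 m³.
For wasting at MLVSS concentration, Q_w = V/θ_c = 264.3/9.28 = 28.48 m³/d.

Q_w ≈ 28.5 m³/d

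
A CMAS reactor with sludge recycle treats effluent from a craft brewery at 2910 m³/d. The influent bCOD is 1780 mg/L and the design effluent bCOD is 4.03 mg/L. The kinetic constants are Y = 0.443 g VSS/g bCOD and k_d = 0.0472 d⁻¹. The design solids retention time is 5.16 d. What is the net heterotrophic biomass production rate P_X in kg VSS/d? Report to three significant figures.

Correct the yield for decay: Y_obs = Y/(1 + k_d θ_c) = 0.443 / (1 + 0.0472 × 5.16) = 0.443 / 1.244 = 0.3562.
ΔS = 1780 − 4.03 = 1776 mg/L, so the substrate removal rate is 2910 × 1776/1000 = 5168 kg bCOD/d.
Net biomass production P_X = Y_obs × Q·(S₀ − S) = 0.3562 × 5168 = 1841 kg VSS/d.

P_X ≈ 1840 kg VSS/d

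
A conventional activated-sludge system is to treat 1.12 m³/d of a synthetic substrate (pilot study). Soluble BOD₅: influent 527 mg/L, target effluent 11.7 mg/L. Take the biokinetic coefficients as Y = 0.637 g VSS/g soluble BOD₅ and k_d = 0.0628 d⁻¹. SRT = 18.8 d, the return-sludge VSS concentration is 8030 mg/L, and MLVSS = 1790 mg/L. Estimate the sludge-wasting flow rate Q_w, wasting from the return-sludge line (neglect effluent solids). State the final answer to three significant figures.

Rearranging the biomass balance for a CMAS with decay, V = Y·Q·ΔS·θ_c / [X·(1+k_d θ_c)] = 0.637 × 1.12 × (527 − 11.7) × 18.8 / [1790 × (1 + 0.0628 × 18.8)] = 6.91×10^3 / 3903 = 1.771 m³.
θ_c = V·X/(Q_w·X_r) when wasting from the recycle, so Q_w = V·X/(θ_c·X_r) = 1.771 × 1790 / (18.8 × 8030) = 0.02100 m³/d.

Q_w ≈ 0.0210 m³/d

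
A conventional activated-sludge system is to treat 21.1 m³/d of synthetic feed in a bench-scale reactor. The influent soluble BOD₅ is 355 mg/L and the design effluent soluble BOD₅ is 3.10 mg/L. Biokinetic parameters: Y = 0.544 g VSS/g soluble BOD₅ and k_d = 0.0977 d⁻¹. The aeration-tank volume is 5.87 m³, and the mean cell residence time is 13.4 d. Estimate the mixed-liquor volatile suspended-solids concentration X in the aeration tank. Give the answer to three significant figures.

Solving the biomass balance for X: X = Y Q (S₀−S) θ_c / [V (1+k_d θ_c)] = 0.544 × 21.1 × (355 − 3.10) × 13.4 / [5.87 × (1 + 0.0977 × 13.4)] = 3993 mg/L.

X ≈ 3990 mg/L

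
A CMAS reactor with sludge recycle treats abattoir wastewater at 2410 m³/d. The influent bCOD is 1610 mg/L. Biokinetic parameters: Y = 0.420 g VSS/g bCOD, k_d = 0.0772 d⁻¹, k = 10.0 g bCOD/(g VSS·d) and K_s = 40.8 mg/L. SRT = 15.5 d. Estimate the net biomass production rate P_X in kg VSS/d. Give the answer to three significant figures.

For a completely mixed reactor with recycle the Lawrence–McCarty relation gives S = K_s·(1 + k_d·θ_c) / [θ_c·(Y·k − k_d) − 1] = 40.8 × (1 + 0.0772 × 15.5) / [15.5 × (0.420 × 10.0 − 0.0772) − 1] = 89.62 / 62.90 = 1.425 mg/L.
The observed yield is Y_obs = Y/(1 + k_d·θ_c) = 0.420 / (1 + 0.0772 × 15.5) = 0.420 / 2.197 = 0.1912 g VSS per g bCOD removed.
ΔS = 1610 − 1.42 = 1609 mg/L, so the substrate removal rate is 2410 × 1609/1000 = 3877 kg bCOD/d.
Biomass produced: P_X = Y_obs·Q·ΔS = 0.1912 × 3877 ≈ 741.2 kg VSS/d.

P_X ≈ 741 kg VSS/d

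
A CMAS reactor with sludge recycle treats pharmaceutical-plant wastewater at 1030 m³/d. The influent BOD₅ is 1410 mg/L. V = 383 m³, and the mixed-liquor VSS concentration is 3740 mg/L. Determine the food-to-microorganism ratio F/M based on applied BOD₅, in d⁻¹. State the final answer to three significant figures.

F/M ≈ 1.01 d⁻¹

Food-to-microorganism ratio F/M = Q S₀ / (V X) = 1030 × 1410 / (383.0 × 3740) = 1.014 d⁻¹.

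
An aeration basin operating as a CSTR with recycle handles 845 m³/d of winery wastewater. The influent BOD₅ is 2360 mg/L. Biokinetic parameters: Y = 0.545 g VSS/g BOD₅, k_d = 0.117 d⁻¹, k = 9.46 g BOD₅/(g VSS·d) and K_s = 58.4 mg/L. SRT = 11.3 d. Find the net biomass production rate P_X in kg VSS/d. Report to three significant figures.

For a completely mixed reactor with recycle the Lawrence–McCarty relation gives S = K_s·(1 + k_d·θ_c) / [θ_c·(Y·k − k_d) − 1] = 58.4 × (1 + 0.117 × 11.3) / [11.3 × (0.545 × 9.46 − 0.117) − 1] = 135.6 / 55.94 = 2.424 mg/L.
The observed yield is Y_obs = Y/(1 + k_d·θ_c) = 0.545 / (1 + 0.117 × 11.3) = 0.545 / 2.322 = 0.2347 g VSS per g BOD₅ removed.
Mass of BOD₅ removed per day: Q(S₀ − S) = 845 × 2358 g/m³ = 1992 kg/d.
Biomass produced: P_X = Y_obs·Q·ΔS = 0.2347 × 1992 ≈ 467.6 kg VSS/d.

P_X ≈ 468 kg VSS/d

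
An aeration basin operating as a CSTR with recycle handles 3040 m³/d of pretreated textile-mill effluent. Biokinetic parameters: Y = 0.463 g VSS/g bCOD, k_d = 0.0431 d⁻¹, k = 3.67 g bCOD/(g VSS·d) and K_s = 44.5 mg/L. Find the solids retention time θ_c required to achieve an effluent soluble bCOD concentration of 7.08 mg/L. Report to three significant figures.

At the target effluent, Y k S/(K_s+S) = 0.463×3.67×7.08/51.58 = 0.2332 d⁻¹.
θ_c = 1/(μ − k_d) = 1/(0.2332 − 0.0431) = 1/0.1901 = 5.259 d.

θ_c ≈ 5.26 d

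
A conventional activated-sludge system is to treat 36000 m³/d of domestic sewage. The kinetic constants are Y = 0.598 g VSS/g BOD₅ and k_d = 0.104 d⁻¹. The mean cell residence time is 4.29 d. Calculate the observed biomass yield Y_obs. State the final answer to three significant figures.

The observed yield is Y_obs = Y/(1 + k_d·θ_c) = 0.598 / (1 + 0.104 × 4.29) = 0.598 / 1.446 = 0.4135 g VSS per g BOD₅ removed.

Y_obs ≈ 0.414 g VSS/g BOD₅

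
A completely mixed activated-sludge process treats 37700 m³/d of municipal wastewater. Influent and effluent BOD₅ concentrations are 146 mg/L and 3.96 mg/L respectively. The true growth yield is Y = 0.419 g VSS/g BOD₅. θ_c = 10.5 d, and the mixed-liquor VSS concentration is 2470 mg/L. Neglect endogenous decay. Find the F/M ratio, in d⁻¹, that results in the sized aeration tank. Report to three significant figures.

With k_d = 0 the design equation reduces to V = Y Q (S₀−S) θ_c / X = 0.419 × 37700 × (146 − 3.96) × 10.5 / 2470 = 9538 m³.
F/M = Q·S₀ / (V·X) = 37700 × 146 / (9538 × 2470) = 0.2336 g BOD₅·(g VSS·d)⁻¹.

F/M ≈ 0.234 d⁻¹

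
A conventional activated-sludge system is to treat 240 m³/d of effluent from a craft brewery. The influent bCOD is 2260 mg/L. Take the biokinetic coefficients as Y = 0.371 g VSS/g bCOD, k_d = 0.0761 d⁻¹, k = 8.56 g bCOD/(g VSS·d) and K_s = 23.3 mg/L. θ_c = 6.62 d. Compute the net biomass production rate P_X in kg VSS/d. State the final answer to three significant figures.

Effluent substrate depends only on kinetics and SRT: S = K_s(1 + k_d θ_c) / [θ_c(Yk − k_d) − 1] = 23.3 × (1 + 0.0761 × 6.62) / [6.62 × (0.371 × 8.56 − 0.0761) − 1] = 35.04 / 19.52 = 1.795 mg/L.
Observed yield with endogenous decay: Y_obs = Y / (1 + k_d·θ_c) = 0.371 / (1 + 0.0761 × 6.62) = 0.371 / 1.504 = 0.2467 g VSS/g bCOD.
Substrate removed = Q·(S₀ − S) = 240 m³/d × (2260 − 1.80) g/m³ = 5.42×10^5 g/d = 542.0 kg/d.
So the net sludge growth is P_X = 0.2467 × 542.0 = 133.7 kg VSS/d.

P_X ≈ 134 kg VSS/d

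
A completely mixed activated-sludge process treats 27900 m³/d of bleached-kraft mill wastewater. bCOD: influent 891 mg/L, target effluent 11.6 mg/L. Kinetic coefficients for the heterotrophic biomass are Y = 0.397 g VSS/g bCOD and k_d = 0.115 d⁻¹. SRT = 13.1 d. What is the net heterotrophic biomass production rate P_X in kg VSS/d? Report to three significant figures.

P_X ≈ 3890 kg VSS/d

The observed yield is Y_obs = Y/(1 + k_d·θ_c) = 0.397 / (1 + 0.115 × 13.1) = 0.397 / 2.506 = 0.1584 g VSS per g bCOD removed.
Substrate removed = Q·(S₀ − S) = 27900 m³/d × (891 − 11.6) g/m³ = 2.45×10^7 g/d = 24535 kg/d.
P_X = Y_obs · Q(S₀ − S) = 0.1584 × 24535 = 3886 kg VSS/d.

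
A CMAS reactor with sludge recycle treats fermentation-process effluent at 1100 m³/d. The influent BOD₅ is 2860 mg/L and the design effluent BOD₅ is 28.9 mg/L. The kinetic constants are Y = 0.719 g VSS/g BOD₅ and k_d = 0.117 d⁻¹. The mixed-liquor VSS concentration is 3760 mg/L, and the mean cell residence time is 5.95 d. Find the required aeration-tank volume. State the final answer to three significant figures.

From the SRT design equation V = Y Q (S₀−S) θ_c / [X (1 + k_d θ_c)] = 0.719 × 1100 × (2860 − 28.9) × 5.95 / [3760 × (1 + 0.117 × 5.95)] = 1.33×10^7 / 6378 = 2089 m³.

V ≈ 2090 m³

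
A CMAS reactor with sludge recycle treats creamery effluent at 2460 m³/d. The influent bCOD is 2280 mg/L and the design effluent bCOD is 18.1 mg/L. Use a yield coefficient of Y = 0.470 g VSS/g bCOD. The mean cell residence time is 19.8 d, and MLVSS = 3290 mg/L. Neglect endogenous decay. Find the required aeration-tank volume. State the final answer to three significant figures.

V·X = Y·Q·ΔS·θ_c gives V = 0.470 × 2460 × (2280 − 18.1) × 19.8 / 3290 = 15739 m³.

V ≈ 15700 m³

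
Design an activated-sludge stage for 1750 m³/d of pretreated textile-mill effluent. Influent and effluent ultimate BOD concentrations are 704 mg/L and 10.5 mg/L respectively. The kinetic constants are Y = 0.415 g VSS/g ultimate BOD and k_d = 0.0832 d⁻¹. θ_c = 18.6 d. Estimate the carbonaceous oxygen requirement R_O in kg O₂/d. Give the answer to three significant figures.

R_O ≈ 933 kg O₂/d

Observed yield with endogenous decay: Y_obs = Y / (1 + k_d·θ_c) = 0.415 / (1 + 0.0832 × 18.6) = 0.415 / 2.548 = 0.1629 g VSS/g ultimate BOD.
ΔS = 704 − 10.5 = 693.5 mg/L, so the substrate removal rate is 1750 × 693.5/1000 = 1214 kg ultimate BOD/d.
Biomass synthesised: P_X = Y_obs × 1214 = 197.7 kg VSS/d.
Carbonaceous O₂ demand = substrate oxidised − cell-mass equivalent = 1214 − 1.42 × 197.7 = 932.9 kg O₂/d.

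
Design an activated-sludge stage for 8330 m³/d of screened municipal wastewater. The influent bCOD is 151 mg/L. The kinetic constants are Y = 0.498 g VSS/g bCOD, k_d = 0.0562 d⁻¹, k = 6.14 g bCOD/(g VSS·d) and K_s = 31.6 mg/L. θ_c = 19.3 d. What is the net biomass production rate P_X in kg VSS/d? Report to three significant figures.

P_X ≈ 298 kg VSS/d

For a completely mixed reactor with recycle the Lawrence–McCarty relation gives S = K_s·(1 + k_d·θ_c) / [θ_c·(Y·k − k_d) − 1] = 31.6 × (1 + 0.0562 × 19.3) / [19.3 × (0.498 × 6.14 − 0.0562) − 1] = 65.88 / 56.93 = 1.157 mg/L.
Observed yield with endogenous decay: Y_obs = Y / (1 + k_d·θ_c) = 0.498 / (1 + 0.0562 × 19.3) = 0.498 / 2.085 = 0.2389 g VSS/g bCOD.
ΔS = 151 − 1.16 = 149.8 mg/L, so the substrate removal rate is 8330 × 149.8/1000 = 1248 kg bCOD/d.
Biomass produced: P_X = Y_obs·Q·ΔS = 0.2389 × 1248 ≈ 298.2 kg VSS/d.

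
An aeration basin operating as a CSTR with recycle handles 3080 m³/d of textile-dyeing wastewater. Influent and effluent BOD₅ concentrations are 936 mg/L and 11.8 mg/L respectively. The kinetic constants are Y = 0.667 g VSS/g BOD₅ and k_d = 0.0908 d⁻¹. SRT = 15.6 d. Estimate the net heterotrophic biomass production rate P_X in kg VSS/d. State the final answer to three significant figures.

Correct the yield for decay: Y_obs = Y/(1 + k_d θ_c) = 0.667 / (1 + 0.0908 × 15.6) = 0.667 / 2.416 = 0.2760.
Q·(S₀ − S) = 3080 × (936 − 11.8) × 10⁻³ = 2847 kg/d removed.
P_X = Y_obs · Q(S₀ − S) = 0.2760 × 2847 = 785.7 kg VSS/d.

P_X ≈ 786 kg VSS/d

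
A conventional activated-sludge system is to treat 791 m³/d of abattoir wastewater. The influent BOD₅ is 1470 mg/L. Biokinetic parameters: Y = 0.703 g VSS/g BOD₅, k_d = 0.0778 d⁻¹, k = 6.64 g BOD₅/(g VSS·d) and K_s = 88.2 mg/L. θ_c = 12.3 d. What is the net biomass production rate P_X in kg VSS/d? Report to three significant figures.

From the Monod/SRT balance for a CMAS, S = K_s·(1+k_d θ_c)/[θ_c·(Y k − k_d) − 1] = 88.2 × (1 + 0.0778 × 12.3) / [12.3 × (0.703 × 6.64 − 0.0778) − 1] = 172.6 / 55.46 = 3.112 mg/L.
Y_obs = Y / (1 + k_d θ_c) = 0.703 / (1 + 0.0778 × 12.3) = 0.703 / 1.957 = 0.3592.
Mass of BOD₅ removed per day: Q(S₀ − S) = 791 × 1467 g/m³ = 1160 kg/d.
P_X = Y_obs · Q(S₀ − S) = 0.3592 × 1160 = 416.8 kg VSS/d.

P_X ≈ 417 kg VSS/d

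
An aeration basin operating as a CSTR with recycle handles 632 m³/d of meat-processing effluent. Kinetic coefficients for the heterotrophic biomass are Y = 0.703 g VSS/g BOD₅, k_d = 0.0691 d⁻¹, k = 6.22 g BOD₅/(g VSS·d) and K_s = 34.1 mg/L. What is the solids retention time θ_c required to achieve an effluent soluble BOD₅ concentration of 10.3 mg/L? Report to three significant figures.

From 1/θ_c = Y·k·S/(K_s + S) − k_d: Y·k·S/(K_s+S) = 0.703 × 6.22 × 10.3 / (34.1 + 10.3) = 1.014 d⁻¹.
θ_c = 1/(μ − k_d) = 1/(1.014 − 0.0691) = 1/0.9453 = 1.058 d.

θ_c ≈ 1.06 d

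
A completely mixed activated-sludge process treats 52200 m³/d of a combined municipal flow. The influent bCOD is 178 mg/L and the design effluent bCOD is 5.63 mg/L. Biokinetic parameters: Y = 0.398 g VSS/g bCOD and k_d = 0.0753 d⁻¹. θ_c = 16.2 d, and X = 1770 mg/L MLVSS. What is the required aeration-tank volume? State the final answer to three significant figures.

V ≈ 14800 m³

Rearranging the biomass balance for a CMAS with decay, V = Y·Q·ΔS·θ_c / [X·(1+k_d θ_c)] = 0.398 × 52200 × (178 − 5.63) × 16.2 / [1770 × (1 + 0.0753 × 16.2)] = 5.8×10^7 / 3929 = 14765 m³.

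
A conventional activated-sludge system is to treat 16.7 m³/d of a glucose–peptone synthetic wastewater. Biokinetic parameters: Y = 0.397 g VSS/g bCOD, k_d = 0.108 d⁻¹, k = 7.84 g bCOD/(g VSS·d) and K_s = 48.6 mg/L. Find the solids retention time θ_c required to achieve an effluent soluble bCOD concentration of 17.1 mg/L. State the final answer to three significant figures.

θ_c ≈ 1.42 d

Specific growth rate at S = 17.1 mg/L: μ = YkS/(K_s+S) = 0.397·7.84·17.1/(48.6+17.1) = 0.8101 d⁻¹.
θ_c = 1/(μ − k_d) = 1/(0.8101 − 0.108) = 1/0.7021 = 1.424 d.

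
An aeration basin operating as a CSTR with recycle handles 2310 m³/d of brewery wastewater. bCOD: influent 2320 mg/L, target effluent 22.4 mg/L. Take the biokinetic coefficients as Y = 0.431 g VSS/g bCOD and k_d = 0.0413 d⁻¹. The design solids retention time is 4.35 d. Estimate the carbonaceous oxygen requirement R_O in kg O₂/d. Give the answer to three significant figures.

R_O ≈ 2550 kg O₂/d

Correct the yield for decay: Y_obs = Y/(1 + k_d θ_c) = 0.431 / (1 + 0.0413 × 4.35) = 0.431 / 1.180 = 0.3654.
Substrate removed = Q·(S₀ − S) = 2310 m³/d × (2320 − 22.4) g/m³ = 5.31×10^6 g/d = 5307 kg/d.
P_X = Y_obs·Q·(S₀ − S) = 0.3654 × 5307 = 1939 kg VSS/d.
Carbonaceous O₂ demand = substrate oxidised − cell-mass equivalent = 5307 − 1.42 × 1939 = 2554 kg O₂/d.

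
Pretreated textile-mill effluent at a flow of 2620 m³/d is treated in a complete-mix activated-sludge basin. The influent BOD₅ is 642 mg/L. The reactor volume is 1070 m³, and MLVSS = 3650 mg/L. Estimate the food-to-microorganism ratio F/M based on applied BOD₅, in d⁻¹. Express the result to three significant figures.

F/M = applied load / biomass = Q·S₀/(V·X) = 2620 × 642 / (1070 × 3650) = 0.4307 d⁻¹.

F/M ≈ 0.431 d⁻¹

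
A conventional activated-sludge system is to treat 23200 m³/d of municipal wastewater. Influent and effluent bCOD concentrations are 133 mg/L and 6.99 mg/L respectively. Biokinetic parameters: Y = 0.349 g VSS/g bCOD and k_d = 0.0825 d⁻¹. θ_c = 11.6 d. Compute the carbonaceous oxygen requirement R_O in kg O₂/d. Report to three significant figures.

The observed yield is Y_obs = Y/(1 + k_d·θ_c) = 0.349 / (1 + 0.0825 × 11.6) = 0.349 / 1.957 = 0.1783 g VSS per g bCOD removed.
Substrate removed = Q·(S₀ − S) = 23200 m³/d × (133 − 6.99) g/m³ = 2.92×10^6 g/d = 2923 kg/d.
Biomass synthesised: P_X = Y_obs × 2923 = 521.3 kg VSS/d.
R_O = Q·(S₀ − S) − 1.42·P_X = 2923 − 1.42 × 521.3 = 2183 kg O₂/d.

R_O ≈ 2180 kg O₂/d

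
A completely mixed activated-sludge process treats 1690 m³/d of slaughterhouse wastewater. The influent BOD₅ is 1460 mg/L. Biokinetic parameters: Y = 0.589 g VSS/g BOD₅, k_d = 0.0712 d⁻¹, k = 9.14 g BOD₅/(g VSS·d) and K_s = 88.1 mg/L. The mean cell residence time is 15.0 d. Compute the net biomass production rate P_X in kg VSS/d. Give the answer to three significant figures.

P_X ≈ 702 kg VSS/d

For a completely mixed reactor with recycle the Lawrence–McCarty relation gives S = K_s·(1 + k_d·θ_c) / [θ_c·(Y·k − k_d) − 1] = 88.1 × (1 + 0.0712 × 15.0) / [15.0 × (0.589 × 9.14 − 0.0712) − 1] = 182.2 / 78.68 = 2.315 mg/L.
Observed yield with endogenous decay: Y_obs = Y / (1 + k_d·θ_c) = 0.589 / (1 + 0.0712 × 15.0) = 0.589 / 2.068 = 0.2848 g VSS/g BOD₅.
Substrate removed = Q·(S₀ − S) = 1690 m³/d × (1460 − 2.32) g/m³ = 2.46×10^6 g/d = 2463 kg/d.
So the net sludge growth is P_X = 0.2848 × 2463 = 701.6 kg VSS/d.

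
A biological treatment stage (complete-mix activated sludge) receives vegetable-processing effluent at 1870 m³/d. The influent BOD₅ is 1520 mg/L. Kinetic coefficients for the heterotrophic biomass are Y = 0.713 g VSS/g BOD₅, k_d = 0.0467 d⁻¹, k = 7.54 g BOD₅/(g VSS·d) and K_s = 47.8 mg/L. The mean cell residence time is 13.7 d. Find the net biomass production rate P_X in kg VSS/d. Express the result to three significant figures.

P_X ≈ 1240 kg VSS/d

From the Monod/SRT balance for a CMAS, S = K_s·(1+k_d θ_c)/[θ_c·(Y k − k_d) − 1] = 47.8 × (1 + 0.0467 × 13.7) / [13.7 × (0.713 × 7.54 − 0.0467) − 1] = 78.38 / 72.01 = 1.088 mg/L.
Correct the yield for decay: Y_obs = Y/(1 + k_d θ_c) = 0.713 / (1 + 0.0467 × 13.7) = 0.713 / 1.640 = 0.4348.
Q·(S₀ − S) = 1870 × (1520 − 1.09) × 10⁻³ = 2840 kg/d removed.
P_X = Y_obs · Q(S₀ − S) = 0.4348 × 2840 = 1235 kg VSS/d.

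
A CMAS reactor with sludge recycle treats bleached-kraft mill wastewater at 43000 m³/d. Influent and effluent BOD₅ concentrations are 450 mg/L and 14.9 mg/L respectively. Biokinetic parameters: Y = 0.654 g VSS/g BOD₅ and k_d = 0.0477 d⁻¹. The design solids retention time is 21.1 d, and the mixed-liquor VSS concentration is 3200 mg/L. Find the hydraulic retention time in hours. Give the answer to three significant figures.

τ ≈ 22.4 h

Steady-state biomass mass balance: V·X·(1 + k_d·θ_c) = Y·Q·(S₀ − S)·θ_c, so V = 0.654 × 43000 × (450 − 14.9) × 21.1 / [3200 × (1 + 0.0477 × 21.1)] = 2.58×10^8 / 6421 = 40210 m³.
τ = V/Q = 40210/43000 = 0.9351 d, or 22.44 h.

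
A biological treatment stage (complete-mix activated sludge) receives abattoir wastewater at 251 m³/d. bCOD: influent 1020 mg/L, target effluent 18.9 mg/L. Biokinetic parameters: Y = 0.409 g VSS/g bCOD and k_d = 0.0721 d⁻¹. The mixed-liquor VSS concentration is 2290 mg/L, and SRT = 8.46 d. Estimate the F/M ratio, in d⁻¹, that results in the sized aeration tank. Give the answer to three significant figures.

From the SRT design equation V = Y Q (S₀−S) θ_c / [X (1 + k_d θ_c)] = 0.409 × 251 × (1020 − 18.9) × 8.46 / [2290 × (1 + 0.0721 × 8.46)] = 8.69×10^5 / 3687 = 235.8 m³.
F/M = applied load / biomass = Q·S₀/(V·X) = 251 × 1020 / (235.8 × 2290) = 0.4741 d⁻¹.

F/M ≈ 0.474 d⁻¹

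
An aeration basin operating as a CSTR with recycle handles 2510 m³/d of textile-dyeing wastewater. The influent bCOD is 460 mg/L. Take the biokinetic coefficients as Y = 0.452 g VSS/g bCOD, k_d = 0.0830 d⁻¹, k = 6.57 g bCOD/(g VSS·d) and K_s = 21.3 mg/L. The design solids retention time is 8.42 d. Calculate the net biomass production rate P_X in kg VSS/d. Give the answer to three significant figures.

P_X ≈ 306 kg VSS/d

For a completely mixed reactor with recycle the Lawrence–McCarty relation gives S = K_s·(1 + k_d·θ_c) / [θ_c·(Y·k − k_d) − 1] = 21.3 × (1 + 0.0830 × 8.42) / [8.42 × (0.452 × 6.57 − 0.0830) − 1] = 36.19 / 23.31 = 1.553 mg/L.
The observed yield is Y_obs = Y/(1 + k_d·θ_c) = 0.452 / (1 + 0.0830 × 8.42) = 0.452 / 1.699 = 0.2661 g VSS per g bCOD removed.
Substrate removed = Q·(S₀ − S) = 2510 m³/d × (460 − 1.55) g/m³ = 1.15×10^6 g/d = 1151 kg/d.
Net biomass production P_X = Y_obs × Q·(S₀ − S) = 0.2661 × 1151 = 306.2 kg VSS/d.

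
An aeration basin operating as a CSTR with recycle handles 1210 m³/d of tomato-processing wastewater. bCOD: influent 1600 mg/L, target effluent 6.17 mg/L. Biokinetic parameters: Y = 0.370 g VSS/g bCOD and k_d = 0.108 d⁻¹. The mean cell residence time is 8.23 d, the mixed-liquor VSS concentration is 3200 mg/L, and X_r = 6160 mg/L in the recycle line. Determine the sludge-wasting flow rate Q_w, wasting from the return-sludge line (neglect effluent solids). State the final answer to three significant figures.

Rearranging the biomass balance for a CMAS with decay, V = Y·Q·ΔS·θ_c / [X·(1+k_d θ_c)] = 0.370 × 1210 × (1600 − 6.17) × 8.23 / [3200 × (1 + 0.108 × 8.23)] = 5.87×10^6 / 6044 = 971.6 m³.
θ_c = V·X/(Q_w·X_r) when wasting from the recycle, so Q_w = V·X/(θ_c·X_r) = 971.6 × 3200 / (8.23 × 6160) = 61.33 m³/d.

Q_w ≈ 61.3 m³/d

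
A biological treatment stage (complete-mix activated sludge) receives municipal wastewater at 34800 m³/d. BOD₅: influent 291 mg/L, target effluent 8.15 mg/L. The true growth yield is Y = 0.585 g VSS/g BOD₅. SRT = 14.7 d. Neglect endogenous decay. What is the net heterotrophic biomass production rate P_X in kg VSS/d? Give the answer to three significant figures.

P_X ≈ 5760 kg VSS/d

Since k_d ≈ 0, Y_obs = Y = 0.585 g VSS/g BOD₅.
Mass of BOD₅ removed per day: Q(S₀ − S) = 34800 × 282.9 g/m³ = 9843 kg/d.
P_X = Y_obs · Q(S₀ − S) = 0.5850 × 9843 = 5758 kg VSS/d.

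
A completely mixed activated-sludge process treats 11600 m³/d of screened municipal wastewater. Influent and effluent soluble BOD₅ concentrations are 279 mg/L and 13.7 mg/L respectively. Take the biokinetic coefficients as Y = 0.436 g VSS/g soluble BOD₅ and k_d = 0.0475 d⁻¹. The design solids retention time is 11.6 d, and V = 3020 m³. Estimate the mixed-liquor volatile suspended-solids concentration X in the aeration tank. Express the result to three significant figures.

X = Y·Q·ΔS·θ_c / [V·(1 + k_d θ_c)] = 0.436 × 11600 × (279 − 13.7) × 11.6 / [3020 × (1 + 0.0475 × 11.6)] = 3323 mg/L.

X ≈ 3320 mg/L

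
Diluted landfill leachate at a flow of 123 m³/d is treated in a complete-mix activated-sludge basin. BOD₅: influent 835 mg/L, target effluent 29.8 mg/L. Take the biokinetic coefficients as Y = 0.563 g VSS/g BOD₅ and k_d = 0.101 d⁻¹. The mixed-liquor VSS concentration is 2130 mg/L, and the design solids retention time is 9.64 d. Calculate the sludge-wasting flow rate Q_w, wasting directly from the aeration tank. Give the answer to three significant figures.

Rearranging the biomass balance for a CMAS with decay, V = Y·Q·ΔS·θ_c / [X·(1+k_d θ_c)] = 0.563 × 123 × (835 − 29.8) × 9.64 / [2130 × (1 + 0.101 × 9.64)] = 5.38×10^5 / 4204 = 127.9 m³.
For wasting at MLVSS concentration, Q_w = V/θ_c = 127.9/9.64 = 13.26 m³/d.

Q_w ≈ 13.3 m³/d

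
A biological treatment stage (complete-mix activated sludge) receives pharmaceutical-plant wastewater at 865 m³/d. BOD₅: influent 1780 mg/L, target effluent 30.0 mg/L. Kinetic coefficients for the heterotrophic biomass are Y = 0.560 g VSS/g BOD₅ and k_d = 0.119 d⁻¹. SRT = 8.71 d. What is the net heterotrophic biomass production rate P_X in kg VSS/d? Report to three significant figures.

Y_obs = Y / (1 + k_d θ_c) = 0.560 / (1 + 0.119 × 8.71) = 0.560 / 2.036 = 0.2750.
Mass of BOD₅ removed per day: Q(S₀ − S) = 865 × 1750 g/m³ = 1514 kg/d.
So the net sludge growth is P_X = 0.2750 × 1514 = 416.3 kg VSS/d.

P_X ≈ 416 kg VSS/d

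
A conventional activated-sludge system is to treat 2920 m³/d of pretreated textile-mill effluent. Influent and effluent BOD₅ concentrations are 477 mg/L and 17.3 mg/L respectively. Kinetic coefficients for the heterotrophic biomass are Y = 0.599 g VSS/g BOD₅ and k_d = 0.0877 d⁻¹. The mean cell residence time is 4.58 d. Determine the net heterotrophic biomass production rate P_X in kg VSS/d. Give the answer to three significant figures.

The observed yield is Y_obs = Y/(1 + k_d·θ_c) = 0.599 / (1 + 0.0877 × 4.58) = 0.599 / 1.402 = 0.4273 g VSS per g BOD₅ removed.
Q·(S₀ − S) = 2920 × (477 − 17.3) × 10⁻³ = 1342 kg/d removed.
Biomass produced: P_X = Y_obs·Q·ΔS = 0.4273 × 1342 ≈ 573.6 kg VSS/d.

P_X ≈ 574 kg VSS/d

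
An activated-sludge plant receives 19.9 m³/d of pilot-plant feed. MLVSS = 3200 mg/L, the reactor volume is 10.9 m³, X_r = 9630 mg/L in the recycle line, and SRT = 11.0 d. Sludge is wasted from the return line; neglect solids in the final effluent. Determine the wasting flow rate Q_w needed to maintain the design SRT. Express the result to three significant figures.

Q_w ≈ 0.329 m³/d

Q_w = (V·X)/(θ_c X_r) = 10.90 × 3200 / (11.0 × 9630) = 0.3293 m³/d.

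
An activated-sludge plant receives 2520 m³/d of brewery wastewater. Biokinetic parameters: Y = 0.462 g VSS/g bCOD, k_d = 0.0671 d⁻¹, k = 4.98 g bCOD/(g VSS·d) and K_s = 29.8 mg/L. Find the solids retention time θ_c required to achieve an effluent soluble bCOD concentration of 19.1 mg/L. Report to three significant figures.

At the target effluent, Y k S/(K_s+S) = 0.462×4.98×19.1/48.90 = 0.8987 d⁻¹.
θ_c = 1/(μ − k_d) = 1/(0.8987 − 0.0671) = 1/0.8316 = 1.203 d.

θ_c ≈ 1.20 d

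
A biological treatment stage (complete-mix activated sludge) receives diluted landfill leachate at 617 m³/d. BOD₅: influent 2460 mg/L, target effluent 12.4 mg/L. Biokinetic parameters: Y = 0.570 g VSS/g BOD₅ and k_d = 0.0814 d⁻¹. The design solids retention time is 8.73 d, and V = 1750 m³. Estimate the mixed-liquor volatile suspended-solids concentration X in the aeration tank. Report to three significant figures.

From V·X·(1 + k_d·θ_c) = Y·Q·(S₀ − S)·θ_c: X = 0.570 × 617 × (2460 − 12.4) × 8.73 / [1750 × (1 + 0.0814 × 8.73)] = 2510 mg/L.

X ≈ 2510 mg/L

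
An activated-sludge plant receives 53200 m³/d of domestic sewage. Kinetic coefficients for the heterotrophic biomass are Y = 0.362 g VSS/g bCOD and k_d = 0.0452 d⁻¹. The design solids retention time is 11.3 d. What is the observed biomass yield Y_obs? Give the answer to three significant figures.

Y_obs ≈ 0.240 g VSS/g bCOD

Observed yield with endogenous decay: Y_obs = Y / (1 + k_d·θ_c) = 0.362 / (1 + 0.0452 × 11.3) = 0.362 / 1.511 = 0.2396 g VSS/g bCOD.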